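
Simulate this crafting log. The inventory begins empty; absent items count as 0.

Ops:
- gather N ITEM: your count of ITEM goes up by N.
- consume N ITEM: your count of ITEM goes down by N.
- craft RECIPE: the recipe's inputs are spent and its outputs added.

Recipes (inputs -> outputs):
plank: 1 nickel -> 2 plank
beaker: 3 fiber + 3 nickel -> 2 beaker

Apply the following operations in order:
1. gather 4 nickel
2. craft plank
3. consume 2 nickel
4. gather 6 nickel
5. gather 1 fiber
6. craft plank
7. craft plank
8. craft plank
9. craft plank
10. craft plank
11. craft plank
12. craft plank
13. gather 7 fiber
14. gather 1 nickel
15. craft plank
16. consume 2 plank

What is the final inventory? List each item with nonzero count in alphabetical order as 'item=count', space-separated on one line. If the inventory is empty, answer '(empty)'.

Answer: fiber=8 plank=16

Derivation:
After 1 (gather 4 nickel): nickel=4
After 2 (craft plank): nickel=3 plank=2
After 3 (consume 2 nickel): nickel=1 plank=2
After 4 (gather 6 nickel): nickel=7 plank=2
After 5 (gather 1 fiber): fiber=1 nickel=7 plank=2
After 6 (craft plank): fiber=1 nickel=6 plank=4
After 7 (craft plank): fiber=1 nickel=5 plank=6
After 8 (craft plank): fiber=1 nickel=4 plank=8
After 9 (craft plank): fiber=1 nickel=3 plank=10
After 10 (craft plank): fiber=1 nickel=2 plank=12
After 11 (craft plank): fiber=1 nickel=1 plank=14
After 12 (craft plank): fiber=1 plank=16
After 13 (gather 7 fiber): fiber=8 plank=16
After 14 (gather 1 nickel): fiber=8 nickel=1 plank=16
After 15 (craft plank): fiber=8 plank=18
After 16 (consume 2 plank): fiber=8 plank=16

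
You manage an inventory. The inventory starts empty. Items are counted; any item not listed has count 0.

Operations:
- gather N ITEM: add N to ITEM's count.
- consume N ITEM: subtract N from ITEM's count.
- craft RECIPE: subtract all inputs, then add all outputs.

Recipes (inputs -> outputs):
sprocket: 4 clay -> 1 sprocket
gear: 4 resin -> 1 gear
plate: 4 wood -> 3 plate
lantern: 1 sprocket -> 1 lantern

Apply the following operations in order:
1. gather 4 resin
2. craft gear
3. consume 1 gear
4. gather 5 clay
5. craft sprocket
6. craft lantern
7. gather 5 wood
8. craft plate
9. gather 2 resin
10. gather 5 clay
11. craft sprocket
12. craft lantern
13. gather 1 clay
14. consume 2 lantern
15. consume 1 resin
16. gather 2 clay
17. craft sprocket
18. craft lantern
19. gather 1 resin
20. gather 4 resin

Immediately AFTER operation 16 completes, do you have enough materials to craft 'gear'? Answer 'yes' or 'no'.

After 1 (gather 4 resin): resin=4
After 2 (craft gear): gear=1
After 3 (consume 1 gear): (empty)
After 4 (gather 5 clay): clay=5
After 5 (craft sprocket): clay=1 sprocket=1
After 6 (craft lantern): clay=1 lantern=1
After 7 (gather 5 wood): clay=1 lantern=1 wood=5
After 8 (craft plate): clay=1 lantern=1 plate=3 wood=1
After 9 (gather 2 resin): clay=1 lantern=1 plate=3 resin=2 wood=1
After 10 (gather 5 clay): clay=6 lantern=1 plate=3 resin=2 wood=1
After 11 (craft sprocket): clay=2 lantern=1 plate=3 resin=2 sprocket=1 wood=1
After 12 (craft lantern): clay=2 lantern=2 plate=3 resin=2 wood=1
After 13 (gather 1 clay): clay=3 lantern=2 plate=3 resin=2 wood=1
After 14 (consume 2 lantern): clay=3 plate=3 resin=2 wood=1
After 15 (consume 1 resin): clay=3 plate=3 resin=1 wood=1
After 16 (gather 2 clay): clay=5 plate=3 resin=1 wood=1

Answer: no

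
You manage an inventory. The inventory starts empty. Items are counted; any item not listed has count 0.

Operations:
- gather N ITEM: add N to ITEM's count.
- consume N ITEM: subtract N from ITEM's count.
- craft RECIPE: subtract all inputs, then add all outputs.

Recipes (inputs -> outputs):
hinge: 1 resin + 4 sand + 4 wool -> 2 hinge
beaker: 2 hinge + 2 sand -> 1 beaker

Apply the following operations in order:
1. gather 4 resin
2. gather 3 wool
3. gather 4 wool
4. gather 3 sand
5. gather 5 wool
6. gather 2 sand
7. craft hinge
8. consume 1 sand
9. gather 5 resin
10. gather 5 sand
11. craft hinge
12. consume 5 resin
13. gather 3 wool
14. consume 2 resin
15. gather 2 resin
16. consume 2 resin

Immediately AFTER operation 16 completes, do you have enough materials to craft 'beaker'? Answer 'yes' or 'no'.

Answer: no

Derivation:
After 1 (gather 4 resin): resin=4
After 2 (gather 3 wool): resin=4 wool=3
After 3 (gather 4 wool): resin=4 wool=7
After 4 (gather 3 sand): resin=4 sand=3 wool=7
After 5 (gather 5 wool): resin=4 sand=3 wool=12
After 6 (gather 2 sand): resin=4 sand=5 wool=12
After 7 (craft hinge): hinge=2 resin=3 sand=1 wool=8
After 8 (consume 1 sand): hinge=2 resin=3 wool=8
After 9 (gather 5 resin): hinge=2 resin=8 wool=8
After 10 (gather 5 sand): hinge=2 resin=8 sand=5 wool=8
After 11 (craft hinge): hinge=4 resin=7 sand=1 wool=4
After 12 (consume 5 resin): hinge=4 resin=2 sand=1 wool=4
After 13 (gather 3 wool): hinge=4 resin=2 sand=1 wool=7
After 14 (consume 2 resin): hinge=4 sand=1 wool=7
After 15 (gather 2 resin): hinge=4 resin=2 sand=1 wool=7
After 16 (consume 2 resin): hinge=4 sand=1 wool=7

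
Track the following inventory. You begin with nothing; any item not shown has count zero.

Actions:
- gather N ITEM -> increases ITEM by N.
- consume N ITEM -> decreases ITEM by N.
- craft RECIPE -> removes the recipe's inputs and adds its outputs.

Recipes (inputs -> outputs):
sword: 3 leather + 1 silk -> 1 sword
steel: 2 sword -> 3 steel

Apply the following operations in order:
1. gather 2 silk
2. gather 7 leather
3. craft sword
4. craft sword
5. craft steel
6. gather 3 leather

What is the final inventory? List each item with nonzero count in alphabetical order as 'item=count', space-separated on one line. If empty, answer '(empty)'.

Answer: leather=4 steel=3

Derivation:
After 1 (gather 2 silk): silk=2
After 2 (gather 7 leather): leather=7 silk=2
After 3 (craft sword): leather=4 silk=1 sword=1
After 4 (craft sword): leather=1 sword=2
After 5 (craft steel): leather=1 steel=3
After 6 (gather 3 leather): leather=4 steel=3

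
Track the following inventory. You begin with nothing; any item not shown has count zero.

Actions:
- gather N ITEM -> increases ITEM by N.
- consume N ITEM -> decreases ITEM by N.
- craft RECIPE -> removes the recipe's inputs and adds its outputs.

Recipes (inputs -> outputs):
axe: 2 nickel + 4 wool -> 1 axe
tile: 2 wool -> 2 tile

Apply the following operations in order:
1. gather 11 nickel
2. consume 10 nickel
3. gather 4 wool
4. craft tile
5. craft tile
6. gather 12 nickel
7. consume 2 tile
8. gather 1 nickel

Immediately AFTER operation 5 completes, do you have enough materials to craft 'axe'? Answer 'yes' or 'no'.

Answer: no

Derivation:
After 1 (gather 11 nickel): nickel=11
After 2 (consume 10 nickel): nickel=1
After 3 (gather 4 wool): nickel=1 wool=4
After 4 (craft tile): nickel=1 tile=2 wool=2
After 5 (craft tile): nickel=1 tile=4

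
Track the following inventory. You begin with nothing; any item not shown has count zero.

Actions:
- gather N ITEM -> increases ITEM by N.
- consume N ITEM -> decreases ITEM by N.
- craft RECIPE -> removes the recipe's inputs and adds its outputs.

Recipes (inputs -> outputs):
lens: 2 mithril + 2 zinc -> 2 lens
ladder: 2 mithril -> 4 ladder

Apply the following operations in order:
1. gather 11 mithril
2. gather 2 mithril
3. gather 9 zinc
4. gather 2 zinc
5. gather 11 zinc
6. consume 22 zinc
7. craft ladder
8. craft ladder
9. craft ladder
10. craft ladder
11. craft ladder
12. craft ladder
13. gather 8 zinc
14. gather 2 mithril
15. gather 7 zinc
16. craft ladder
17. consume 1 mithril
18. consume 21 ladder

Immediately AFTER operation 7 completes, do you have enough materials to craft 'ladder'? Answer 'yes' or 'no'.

Answer: yes

Derivation:
After 1 (gather 11 mithril): mithril=11
After 2 (gather 2 mithril): mithril=13
After 3 (gather 9 zinc): mithril=13 zinc=9
After 4 (gather 2 zinc): mithril=13 zinc=11
After 5 (gather 11 zinc): mithril=13 zinc=22
After 6 (consume 22 zinc): mithril=13
After 7 (craft ladder): ladder=4 mithril=11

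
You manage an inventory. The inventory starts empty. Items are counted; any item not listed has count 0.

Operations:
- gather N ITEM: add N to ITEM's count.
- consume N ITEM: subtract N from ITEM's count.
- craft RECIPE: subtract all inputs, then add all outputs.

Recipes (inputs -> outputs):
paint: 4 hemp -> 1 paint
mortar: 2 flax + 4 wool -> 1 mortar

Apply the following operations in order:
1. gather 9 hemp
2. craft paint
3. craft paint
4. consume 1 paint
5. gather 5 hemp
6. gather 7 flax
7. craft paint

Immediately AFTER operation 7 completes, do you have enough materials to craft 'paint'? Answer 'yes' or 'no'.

Answer: no

Derivation:
After 1 (gather 9 hemp): hemp=9
After 2 (craft paint): hemp=5 paint=1
After 3 (craft paint): hemp=1 paint=2
After 4 (consume 1 paint): hemp=1 paint=1
After 5 (gather 5 hemp): hemp=6 paint=1
After 6 (gather 7 flax): flax=7 hemp=6 paint=1
After 7 (craft paint): flax=7 hemp=2 paint=2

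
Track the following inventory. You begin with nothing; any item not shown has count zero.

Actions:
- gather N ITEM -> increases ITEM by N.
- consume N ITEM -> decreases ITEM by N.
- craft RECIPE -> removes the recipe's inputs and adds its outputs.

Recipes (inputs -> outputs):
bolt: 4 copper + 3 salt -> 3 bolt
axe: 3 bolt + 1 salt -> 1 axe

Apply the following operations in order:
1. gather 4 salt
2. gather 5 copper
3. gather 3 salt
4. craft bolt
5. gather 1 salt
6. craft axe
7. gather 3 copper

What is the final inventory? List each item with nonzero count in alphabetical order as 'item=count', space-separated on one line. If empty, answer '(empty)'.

After 1 (gather 4 salt): salt=4
After 2 (gather 5 copper): copper=5 salt=4
After 3 (gather 3 salt): copper=5 salt=7
After 4 (craft bolt): bolt=3 copper=1 salt=4
After 5 (gather 1 salt): bolt=3 copper=1 salt=5
After 6 (craft axe): axe=1 copper=1 salt=4
After 7 (gather 3 copper): axe=1 copper=4 salt=4

Answer: axe=1 copper=4 salt=4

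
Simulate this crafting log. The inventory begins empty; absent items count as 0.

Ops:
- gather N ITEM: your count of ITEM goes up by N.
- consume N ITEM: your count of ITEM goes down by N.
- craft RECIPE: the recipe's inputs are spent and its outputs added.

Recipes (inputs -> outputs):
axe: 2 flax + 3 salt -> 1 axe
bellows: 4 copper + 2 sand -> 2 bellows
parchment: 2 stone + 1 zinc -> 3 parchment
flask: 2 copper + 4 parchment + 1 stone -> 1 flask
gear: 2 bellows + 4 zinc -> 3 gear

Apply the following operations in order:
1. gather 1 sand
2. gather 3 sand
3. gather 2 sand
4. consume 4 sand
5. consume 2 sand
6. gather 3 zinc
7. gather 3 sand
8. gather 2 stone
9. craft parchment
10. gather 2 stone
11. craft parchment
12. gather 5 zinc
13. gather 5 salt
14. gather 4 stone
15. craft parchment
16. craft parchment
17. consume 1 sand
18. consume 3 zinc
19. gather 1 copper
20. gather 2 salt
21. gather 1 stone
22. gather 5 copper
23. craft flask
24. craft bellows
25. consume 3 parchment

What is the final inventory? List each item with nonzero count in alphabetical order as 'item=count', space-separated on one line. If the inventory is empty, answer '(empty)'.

After 1 (gather 1 sand): sand=1
After 2 (gather 3 sand): sand=4
After 3 (gather 2 sand): sand=6
After 4 (consume 4 sand): sand=2
After 5 (consume 2 sand): (empty)
After 6 (gather 3 zinc): zinc=3
After 7 (gather 3 sand): sand=3 zinc=3
After 8 (gather 2 stone): sand=3 stone=2 zinc=3
After 9 (craft parchment): parchment=3 sand=3 zinc=2
After 10 (gather 2 stone): parchment=3 sand=3 stone=2 zinc=2
After 11 (craft parchment): parchment=6 sand=3 zinc=1
After 12 (gather 5 zinc): parchment=6 sand=3 zinc=6
After 13 (gather 5 salt): parchment=6 salt=5 sand=3 zinc=6
After 14 (gather 4 stone): parchment=6 salt=5 sand=3 stone=4 zinc=6
After 15 (craft parchment): parchment=9 salt=5 sand=3 stone=2 zinc=5
After 16 (craft parchment): parchment=12 salt=5 sand=3 zinc=4
After 17 (consume 1 sand): parchment=12 salt=5 sand=2 zinc=4
After 18 (consume 3 zinc): parchment=12 salt=5 sand=2 zinc=1
After 19 (gather 1 copper): copper=1 parchment=12 salt=5 sand=2 zinc=1
After 20 (gather 2 salt): copper=1 parchment=12 salt=7 sand=2 zinc=1
After 21 (gather 1 stone): copper=1 parchment=12 salt=7 sand=2 stone=1 zinc=1
After 22 (gather 5 copper): copper=6 parchment=12 salt=7 sand=2 stone=1 zinc=1
After 23 (craft flask): copper=4 flask=1 parchment=8 salt=7 sand=2 zinc=1
After 24 (craft bellows): bellows=2 flask=1 parchment=8 salt=7 zinc=1
After 25 (consume 3 parchment): bellows=2 flask=1 parchment=5 salt=7 zinc=1

Answer: bellows=2 flask=1 parchment=5 salt=7 zinc=1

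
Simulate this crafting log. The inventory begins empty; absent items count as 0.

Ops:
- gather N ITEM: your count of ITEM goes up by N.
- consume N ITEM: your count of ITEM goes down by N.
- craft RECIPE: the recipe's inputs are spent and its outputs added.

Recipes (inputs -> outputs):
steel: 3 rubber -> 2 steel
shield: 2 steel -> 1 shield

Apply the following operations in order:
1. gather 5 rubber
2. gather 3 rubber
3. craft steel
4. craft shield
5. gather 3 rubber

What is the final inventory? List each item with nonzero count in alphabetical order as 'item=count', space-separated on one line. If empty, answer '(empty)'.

After 1 (gather 5 rubber): rubber=5
After 2 (gather 3 rubber): rubber=8
After 3 (craft steel): rubber=5 steel=2
After 4 (craft shield): rubber=5 shield=1
After 5 (gather 3 rubber): rubber=8 shield=1

Answer: rubber=8 shield=1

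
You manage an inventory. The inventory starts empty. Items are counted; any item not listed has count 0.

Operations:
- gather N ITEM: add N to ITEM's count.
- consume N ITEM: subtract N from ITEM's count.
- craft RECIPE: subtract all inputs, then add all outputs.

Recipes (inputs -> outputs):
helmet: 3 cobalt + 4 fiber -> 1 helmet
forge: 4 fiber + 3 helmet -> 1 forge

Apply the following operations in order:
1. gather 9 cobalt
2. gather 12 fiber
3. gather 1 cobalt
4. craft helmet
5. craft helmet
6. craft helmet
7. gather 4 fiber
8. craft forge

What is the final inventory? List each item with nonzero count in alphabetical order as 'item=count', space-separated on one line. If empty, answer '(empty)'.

Answer: cobalt=1 forge=1

Derivation:
After 1 (gather 9 cobalt): cobalt=9
After 2 (gather 12 fiber): cobalt=9 fiber=12
After 3 (gather 1 cobalt): cobalt=10 fiber=12
After 4 (craft helmet): cobalt=7 fiber=8 helmet=1
After 5 (craft helmet): cobalt=4 fiber=4 helmet=2
After 6 (craft helmet): cobalt=1 helmet=3
After 7 (gather 4 fiber): cobalt=1 fiber=4 helmet=3
After 8 (craft forge): cobalt=1 forge=1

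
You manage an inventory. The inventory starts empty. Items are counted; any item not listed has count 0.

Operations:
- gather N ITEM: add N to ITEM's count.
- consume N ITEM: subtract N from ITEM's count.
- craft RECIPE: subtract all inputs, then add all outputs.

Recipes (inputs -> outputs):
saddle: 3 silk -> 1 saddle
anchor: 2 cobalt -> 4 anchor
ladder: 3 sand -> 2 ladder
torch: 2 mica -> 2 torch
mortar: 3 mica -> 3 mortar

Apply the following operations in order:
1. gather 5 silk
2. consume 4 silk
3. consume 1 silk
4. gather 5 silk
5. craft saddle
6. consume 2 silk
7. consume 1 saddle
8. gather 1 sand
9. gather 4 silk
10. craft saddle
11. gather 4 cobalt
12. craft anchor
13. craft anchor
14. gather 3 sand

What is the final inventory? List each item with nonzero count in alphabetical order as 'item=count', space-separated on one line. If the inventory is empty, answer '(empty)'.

Answer: anchor=8 saddle=1 sand=4 silk=1

Derivation:
After 1 (gather 5 silk): silk=5
After 2 (consume 4 silk): silk=1
After 3 (consume 1 silk): (empty)
After 4 (gather 5 silk): silk=5
After 5 (craft saddle): saddle=1 silk=2
After 6 (consume 2 silk): saddle=1
After 7 (consume 1 saddle): (empty)
After 8 (gather 1 sand): sand=1
After 9 (gather 4 silk): sand=1 silk=4
After 10 (craft saddle): saddle=1 sand=1 silk=1
After 11 (gather 4 cobalt): cobalt=4 saddle=1 sand=1 silk=1
After 12 (craft anchor): anchor=4 cobalt=2 saddle=1 sand=1 silk=1
After 13 (craft anchor): anchor=8 saddle=1 sand=1 silk=1
After 14 (gather 3 sand): anchor=8 saddle=1 sand=4 silk=1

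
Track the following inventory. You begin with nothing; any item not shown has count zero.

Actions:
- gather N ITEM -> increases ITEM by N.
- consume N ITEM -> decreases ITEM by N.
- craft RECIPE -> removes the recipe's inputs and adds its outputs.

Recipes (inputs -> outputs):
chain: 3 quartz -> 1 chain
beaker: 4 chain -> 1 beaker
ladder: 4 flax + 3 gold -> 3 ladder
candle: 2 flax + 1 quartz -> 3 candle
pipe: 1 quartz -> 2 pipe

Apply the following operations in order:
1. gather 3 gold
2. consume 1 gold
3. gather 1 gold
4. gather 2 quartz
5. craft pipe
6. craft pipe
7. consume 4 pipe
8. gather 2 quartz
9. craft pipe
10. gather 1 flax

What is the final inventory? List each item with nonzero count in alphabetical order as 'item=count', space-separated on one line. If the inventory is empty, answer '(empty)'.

Answer: flax=1 gold=3 pipe=2 quartz=1

Derivation:
After 1 (gather 3 gold): gold=3
After 2 (consume 1 gold): gold=2
After 3 (gather 1 gold): gold=3
After 4 (gather 2 quartz): gold=3 quartz=2
After 5 (craft pipe): gold=3 pipe=2 quartz=1
After 6 (craft pipe): gold=3 pipe=4
After 7 (consume 4 pipe): gold=3
After 8 (gather 2 quartz): gold=3 quartz=2
After 9 (craft pipe): gold=3 pipe=2 quartz=1
After 10 (gather 1 flax): flax=1 gold=3 pipe=2 quartz=1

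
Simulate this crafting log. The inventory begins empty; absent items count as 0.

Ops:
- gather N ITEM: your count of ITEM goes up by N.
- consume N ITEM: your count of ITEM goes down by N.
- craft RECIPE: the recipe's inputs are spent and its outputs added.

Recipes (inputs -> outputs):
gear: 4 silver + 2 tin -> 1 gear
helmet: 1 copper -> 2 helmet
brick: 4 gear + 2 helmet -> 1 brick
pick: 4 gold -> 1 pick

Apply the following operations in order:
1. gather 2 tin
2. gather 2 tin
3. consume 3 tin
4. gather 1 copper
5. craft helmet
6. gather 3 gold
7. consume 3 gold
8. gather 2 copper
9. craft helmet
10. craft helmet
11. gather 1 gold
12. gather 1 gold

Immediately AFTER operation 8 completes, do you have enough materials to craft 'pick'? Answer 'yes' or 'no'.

After 1 (gather 2 tin): tin=2
After 2 (gather 2 tin): tin=4
After 3 (consume 3 tin): tin=1
After 4 (gather 1 copper): copper=1 tin=1
After 5 (craft helmet): helmet=2 tin=1
After 6 (gather 3 gold): gold=3 helmet=2 tin=1
After 7 (consume 3 gold): helmet=2 tin=1
After 8 (gather 2 copper): copper=2 helmet=2 tin=1

Answer: no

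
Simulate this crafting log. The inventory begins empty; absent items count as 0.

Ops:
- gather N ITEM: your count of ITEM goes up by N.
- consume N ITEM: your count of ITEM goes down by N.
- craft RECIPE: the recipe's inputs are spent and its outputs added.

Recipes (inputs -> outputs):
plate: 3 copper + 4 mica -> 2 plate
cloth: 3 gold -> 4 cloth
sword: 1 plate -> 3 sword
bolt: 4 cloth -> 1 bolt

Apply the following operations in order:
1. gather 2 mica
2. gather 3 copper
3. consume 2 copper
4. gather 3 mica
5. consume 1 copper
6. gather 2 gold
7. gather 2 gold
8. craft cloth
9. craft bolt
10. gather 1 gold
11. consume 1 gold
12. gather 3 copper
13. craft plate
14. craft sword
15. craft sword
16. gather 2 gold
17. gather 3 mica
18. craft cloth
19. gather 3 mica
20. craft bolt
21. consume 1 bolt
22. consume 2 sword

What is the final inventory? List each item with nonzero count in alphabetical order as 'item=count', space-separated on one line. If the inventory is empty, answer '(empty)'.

Answer: bolt=1 mica=7 sword=4

Derivation:
After 1 (gather 2 mica): mica=2
After 2 (gather 3 copper): copper=3 mica=2
After 3 (consume 2 copper): copper=1 mica=2
After 4 (gather 3 mica): copper=1 mica=5
After 5 (consume 1 copper): mica=5
After 6 (gather 2 gold): gold=2 mica=5
After 7 (gather 2 gold): gold=4 mica=5
After 8 (craft cloth): cloth=4 gold=1 mica=5
After 9 (craft bolt): bolt=1 gold=1 mica=5
After 10 (gather 1 gold): bolt=1 gold=2 mica=5
After 11 (consume 1 gold): bolt=1 gold=1 mica=5
After 12 (gather 3 copper): bolt=1 copper=3 gold=1 mica=5
After 13 (craft plate): bolt=1 gold=1 mica=1 plate=2
After 14 (craft sword): bolt=1 gold=1 mica=1 plate=1 sword=3
After 15 (craft sword): bolt=1 gold=1 mica=1 sword=6
After 16 (gather 2 gold): bolt=1 gold=3 mica=1 sword=6
After 17 (gather 3 mica): bolt=1 gold=3 mica=4 sword=6
After 18 (craft cloth): bolt=1 cloth=4 mica=4 sword=6
After 19 (gather 3 mica): bolt=1 cloth=4 mica=7 sword=6
After 20 (craft bolt): bolt=2 mica=7 sword=6
After 21 (consume 1 bolt): bolt=1 mica=7 sword=6
After 22 (consume 2 sword): bolt=1 mica=7 sword=4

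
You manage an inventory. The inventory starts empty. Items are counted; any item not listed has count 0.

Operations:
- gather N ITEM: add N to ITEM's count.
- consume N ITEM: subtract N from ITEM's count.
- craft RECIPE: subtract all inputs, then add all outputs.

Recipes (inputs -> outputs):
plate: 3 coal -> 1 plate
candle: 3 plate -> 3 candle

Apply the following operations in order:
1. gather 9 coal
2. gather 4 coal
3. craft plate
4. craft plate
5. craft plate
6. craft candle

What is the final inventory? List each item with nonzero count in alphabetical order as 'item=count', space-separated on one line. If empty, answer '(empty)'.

After 1 (gather 9 coal): coal=9
After 2 (gather 4 coal): coal=13
After 3 (craft plate): coal=10 plate=1
After 4 (craft plate): coal=7 plate=2
After 5 (craft plate): coal=4 plate=3
After 6 (craft candle): candle=3 coal=4

Answer: candle=3 coal=4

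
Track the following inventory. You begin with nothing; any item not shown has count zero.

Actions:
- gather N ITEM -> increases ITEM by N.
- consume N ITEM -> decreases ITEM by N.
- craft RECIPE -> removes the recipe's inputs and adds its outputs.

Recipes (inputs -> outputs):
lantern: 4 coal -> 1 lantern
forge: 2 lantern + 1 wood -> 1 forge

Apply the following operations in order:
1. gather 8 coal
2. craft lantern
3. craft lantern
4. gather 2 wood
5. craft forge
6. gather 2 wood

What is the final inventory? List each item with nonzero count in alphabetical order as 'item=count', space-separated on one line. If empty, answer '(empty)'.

After 1 (gather 8 coal): coal=8
After 2 (craft lantern): coal=4 lantern=1
After 3 (craft lantern): lantern=2
After 4 (gather 2 wood): lantern=2 wood=2
After 5 (craft forge): forge=1 wood=1
After 6 (gather 2 wood): forge=1 wood=3

Answer: forge=1 wood=3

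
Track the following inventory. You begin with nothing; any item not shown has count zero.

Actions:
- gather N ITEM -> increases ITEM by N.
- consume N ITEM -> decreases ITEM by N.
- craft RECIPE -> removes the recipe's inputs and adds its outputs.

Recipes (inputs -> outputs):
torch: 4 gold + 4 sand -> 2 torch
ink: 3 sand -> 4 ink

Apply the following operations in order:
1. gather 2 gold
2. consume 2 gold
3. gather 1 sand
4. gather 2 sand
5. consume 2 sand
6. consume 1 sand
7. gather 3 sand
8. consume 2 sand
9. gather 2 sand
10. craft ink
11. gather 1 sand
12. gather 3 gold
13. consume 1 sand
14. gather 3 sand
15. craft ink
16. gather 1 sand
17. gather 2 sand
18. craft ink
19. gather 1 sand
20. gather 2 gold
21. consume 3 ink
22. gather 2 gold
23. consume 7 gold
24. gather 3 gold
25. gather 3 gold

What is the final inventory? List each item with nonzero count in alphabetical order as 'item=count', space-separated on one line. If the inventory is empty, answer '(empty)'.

After 1 (gather 2 gold): gold=2
After 2 (consume 2 gold): (empty)
After 3 (gather 1 sand): sand=1
After 4 (gather 2 sand): sand=3
After 5 (consume 2 sand): sand=1
After 6 (consume 1 sand): (empty)
After 7 (gather 3 sand): sand=3
After 8 (consume 2 sand): sand=1
After 9 (gather 2 sand): sand=3
After 10 (craft ink): ink=4
After 11 (gather 1 sand): ink=4 sand=1
After 12 (gather 3 gold): gold=3 ink=4 sand=1
After 13 (consume 1 sand): gold=3 ink=4
After 14 (gather 3 sand): gold=3 ink=4 sand=3
After 15 (craft ink): gold=3 ink=8
After 16 (gather 1 sand): gold=3 ink=8 sand=1
After 17 (gather 2 sand): gold=3 ink=8 sand=3
After 18 (craft ink): gold=3 ink=12
After 19 (gather 1 sand): gold=3 ink=12 sand=1
After 20 (gather 2 gold): gold=5 ink=12 sand=1
After 21 (consume 3 ink): gold=5 ink=9 sand=1
After 22 (gather 2 gold): gold=7 ink=9 sand=1
After 23 (consume 7 gold): ink=9 sand=1
After 24 (gather 3 gold): gold=3 ink=9 sand=1
After 25 (gather 3 gold): gold=6 ink=9 sand=1

Answer: gold=6 ink=9 sand=1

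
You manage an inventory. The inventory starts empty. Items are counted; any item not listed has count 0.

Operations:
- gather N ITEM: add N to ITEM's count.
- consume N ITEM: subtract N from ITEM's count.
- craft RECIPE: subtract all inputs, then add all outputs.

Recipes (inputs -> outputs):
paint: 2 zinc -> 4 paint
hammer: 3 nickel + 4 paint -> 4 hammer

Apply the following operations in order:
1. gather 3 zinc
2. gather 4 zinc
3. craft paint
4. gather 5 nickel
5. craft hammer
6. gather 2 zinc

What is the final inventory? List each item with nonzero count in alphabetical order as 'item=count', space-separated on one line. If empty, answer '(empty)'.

After 1 (gather 3 zinc): zinc=3
After 2 (gather 4 zinc): zinc=7
After 3 (craft paint): paint=4 zinc=5
After 4 (gather 5 nickel): nickel=5 paint=4 zinc=5
After 5 (craft hammer): hammer=4 nickel=2 zinc=5
After 6 (gather 2 zinc): hammer=4 nickel=2 zinc=7

Answer: hammer=4 nickel=2 zinc=7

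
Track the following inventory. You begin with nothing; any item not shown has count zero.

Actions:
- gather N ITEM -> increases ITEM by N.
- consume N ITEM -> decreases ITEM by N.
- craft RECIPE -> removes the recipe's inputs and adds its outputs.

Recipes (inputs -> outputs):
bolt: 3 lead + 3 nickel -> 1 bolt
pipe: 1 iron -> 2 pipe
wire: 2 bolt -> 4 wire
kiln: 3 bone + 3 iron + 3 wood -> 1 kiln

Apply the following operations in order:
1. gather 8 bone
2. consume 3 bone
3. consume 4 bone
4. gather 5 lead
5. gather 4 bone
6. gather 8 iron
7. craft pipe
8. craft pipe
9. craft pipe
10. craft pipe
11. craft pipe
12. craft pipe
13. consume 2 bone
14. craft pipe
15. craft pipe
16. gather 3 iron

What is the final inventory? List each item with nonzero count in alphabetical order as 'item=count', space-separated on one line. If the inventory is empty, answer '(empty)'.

After 1 (gather 8 bone): bone=8
After 2 (consume 3 bone): bone=5
After 3 (consume 4 bone): bone=1
After 4 (gather 5 lead): bone=1 lead=5
After 5 (gather 4 bone): bone=5 lead=5
After 6 (gather 8 iron): bone=5 iron=8 lead=5
After 7 (craft pipe): bone=5 iron=7 lead=5 pipe=2
After 8 (craft pipe): bone=5 iron=6 lead=5 pipe=4
After 9 (craft pipe): bone=5 iron=5 lead=5 pipe=6
After 10 (craft pipe): bone=5 iron=4 lead=5 pipe=8
After 11 (craft pipe): bone=5 iron=3 lead=5 pipe=10
After 12 (craft pipe): bone=5 iron=2 lead=5 pipe=12
After 13 (consume 2 bone): bone=3 iron=2 lead=5 pipe=12
After 14 (craft pipe): bone=3 iron=1 lead=5 pipe=14
After 15 (craft pipe): bone=3 lead=5 pipe=16
After 16 (gather 3 iron): bone=3 iron=3 lead=5 pipe=16

Answer: bone=3 iron=3 lead=5 pipe=16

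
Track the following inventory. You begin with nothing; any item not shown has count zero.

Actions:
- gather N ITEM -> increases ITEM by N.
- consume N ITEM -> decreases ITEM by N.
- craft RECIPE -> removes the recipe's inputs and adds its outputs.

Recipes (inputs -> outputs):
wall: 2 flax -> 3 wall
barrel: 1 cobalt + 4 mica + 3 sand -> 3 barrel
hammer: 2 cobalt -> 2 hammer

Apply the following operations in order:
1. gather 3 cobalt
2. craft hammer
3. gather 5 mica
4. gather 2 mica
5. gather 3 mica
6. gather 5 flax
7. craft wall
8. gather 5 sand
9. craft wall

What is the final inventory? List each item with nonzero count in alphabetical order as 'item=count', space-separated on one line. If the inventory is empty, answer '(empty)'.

After 1 (gather 3 cobalt): cobalt=3
After 2 (craft hammer): cobalt=1 hammer=2
After 3 (gather 5 mica): cobalt=1 hammer=2 mica=5
After 4 (gather 2 mica): cobalt=1 hammer=2 mica=7
After 5 (gather 3 mica): cobalt=1 hammer=2 mica=10
After 6 (gather 5 flax): cobalt=1 flax=5 hammer=2 mica=10
After 7 (craft wall): cobalt=1 flax=3 hammer=2 mica=10 wall=3
After 8 (gather 5 sand): cobalt=1 flax=3 hammer=2 mica=10 sand=5 wall=3
After 9 (craft wall): cobalt=1 flax=1 hammer=2 mica=10 sand=5 wall=6

Answer: cobalt=1 flax=1 hammer=2 mica=10 sand=5 wall=6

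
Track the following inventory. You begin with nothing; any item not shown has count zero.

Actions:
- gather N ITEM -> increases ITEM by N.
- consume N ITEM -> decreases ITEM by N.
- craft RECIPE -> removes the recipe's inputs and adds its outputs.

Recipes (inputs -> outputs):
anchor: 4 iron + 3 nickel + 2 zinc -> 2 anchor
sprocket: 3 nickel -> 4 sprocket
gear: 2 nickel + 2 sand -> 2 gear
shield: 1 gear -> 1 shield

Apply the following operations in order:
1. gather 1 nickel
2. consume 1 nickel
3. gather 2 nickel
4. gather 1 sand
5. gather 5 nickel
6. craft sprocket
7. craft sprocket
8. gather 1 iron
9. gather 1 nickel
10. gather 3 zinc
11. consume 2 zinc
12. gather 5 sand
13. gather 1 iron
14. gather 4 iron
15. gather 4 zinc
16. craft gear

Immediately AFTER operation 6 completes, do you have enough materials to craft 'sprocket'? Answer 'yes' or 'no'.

After 1 (gather 1 nickel): nickel=1
After 2 (consume 1 nickel): (empty)
After 3 (gather 2 nickel): nickel=2
After 4 (gather 1 sand): nickel=2 sand=1
After 5 (gather 5 nickel): nickel=7 sand=1
After 6 (craft sprocket): nickel=4 sand=1 sprocket=4

Answer: yes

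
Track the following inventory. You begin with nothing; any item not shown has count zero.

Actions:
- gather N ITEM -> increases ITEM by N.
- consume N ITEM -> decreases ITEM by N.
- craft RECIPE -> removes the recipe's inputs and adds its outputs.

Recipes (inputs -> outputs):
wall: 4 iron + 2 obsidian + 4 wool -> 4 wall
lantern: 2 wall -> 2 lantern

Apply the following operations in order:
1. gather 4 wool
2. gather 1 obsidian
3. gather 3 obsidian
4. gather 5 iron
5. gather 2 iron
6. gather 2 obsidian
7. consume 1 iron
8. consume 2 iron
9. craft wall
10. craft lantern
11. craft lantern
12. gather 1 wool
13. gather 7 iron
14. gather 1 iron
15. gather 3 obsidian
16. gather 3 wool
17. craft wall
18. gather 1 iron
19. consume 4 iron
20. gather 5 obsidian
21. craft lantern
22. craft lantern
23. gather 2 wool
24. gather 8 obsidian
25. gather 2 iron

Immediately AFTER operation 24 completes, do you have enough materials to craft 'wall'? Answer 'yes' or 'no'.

After 1 (gather 4 wool): wool=4
After 2 (gather 1 obsidian): obsidian=1 wool=4
After 3 (gather 3 obsidian): obsidian=4 wool=4
After 4 (gather 5 iron): iron=5 obsidian=4 wool=4
After 5 (gather 2 iron): iron=7 obsidian=4 wool=4
After 6 (gather 2 obsidian): iron=7 obsidian=6 wool=4
After 7 (consume 1 iron): iron=6 obsidian=6 wool=4
After 8 (consume 2 iron): iron=4 obsidian=6 wool=4
After 9 (craft wall): obsidian=4 wall=4
After 10 (craft lantern): lantern=2 obsidian=4 wall=2
After 11 (craft lantern): lantern=4 obsidian=4
After 12 (gather 1 wool): lantern=4 obsidian=4 wool=1
After 13 (gather 7 iron): iron=7 lantern=4 obsidian=4 wool=1
After 14 (gather 1 iron): iron=8 lantern=4 obsidian=4 wool=1
After 15 (gather 3 obsidian): iron=8 lantern=4 obsidian=7 wool=1
After 16 (gather 3 wool): iron=8 lantern=4 obsidian=7 wool=4
After 17 (craft wall): iron=4 lantern=4 obsidian=5 wall=4
After 18 (gather 1 iron): iron=5 lantern=4 obsidian=5 wall=4
After 19 (consume 4 iron): iron=1 lantern=4 obsidian=5 wall=4
After 20 (gather 5 obsidian): iron=1 lantern=4 obsidian=10 wall=4
After 21 (craft lantern): iron=1 lantern=6 obsidian=10 wall=2
After 22 (craft lantern): iron=1 lantern=8 obsidian=10
After 23 (gather 2 wool): iron=1 lantern=8 obsidian=10 wool=2
After 24 (gather 8 obsidian): iron=1 lantern=8 obsidian=18 wool=2

Answer: no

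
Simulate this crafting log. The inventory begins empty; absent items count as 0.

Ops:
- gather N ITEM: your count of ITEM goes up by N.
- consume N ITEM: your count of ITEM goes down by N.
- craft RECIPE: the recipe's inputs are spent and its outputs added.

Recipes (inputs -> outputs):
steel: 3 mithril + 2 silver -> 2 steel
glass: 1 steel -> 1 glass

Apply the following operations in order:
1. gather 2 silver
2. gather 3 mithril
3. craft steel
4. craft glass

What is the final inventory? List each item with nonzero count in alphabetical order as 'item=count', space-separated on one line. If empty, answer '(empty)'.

After 1 (gather 2 silver): silver=2
After 2 (gather 3 mithril): mithril=3 silver=2
After 3 (craft steel): steel=2
After 4 (craft glass): glass=1 steel=1

Answer: glass=1 steel=1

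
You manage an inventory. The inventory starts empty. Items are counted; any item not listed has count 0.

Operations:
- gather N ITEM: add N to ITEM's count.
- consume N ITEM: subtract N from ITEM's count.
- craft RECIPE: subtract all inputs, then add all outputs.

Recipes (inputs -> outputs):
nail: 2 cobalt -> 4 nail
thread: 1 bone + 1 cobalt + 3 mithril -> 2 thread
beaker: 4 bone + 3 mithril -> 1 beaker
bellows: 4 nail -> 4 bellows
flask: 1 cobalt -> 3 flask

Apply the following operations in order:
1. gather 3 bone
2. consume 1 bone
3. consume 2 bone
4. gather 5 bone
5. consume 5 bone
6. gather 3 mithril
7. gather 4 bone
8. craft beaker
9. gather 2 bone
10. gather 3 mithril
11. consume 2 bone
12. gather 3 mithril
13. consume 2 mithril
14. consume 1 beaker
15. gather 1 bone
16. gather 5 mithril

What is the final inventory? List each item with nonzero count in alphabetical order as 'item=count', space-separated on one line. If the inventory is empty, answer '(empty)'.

After 1 (gather 3 bone): bone=3
After 2 (consume 1 bone): bone=2
After 3 (consume 2 bone): (empty)
After 4 (gather 5 bone): bone=5
After 5 (consume 5 bone): (empty)
After 6 (gather 3 mithril): mithril=3
After 7 (gather 4 bone): bone=4 mithril=3
After 8 (craft beaker): beaker=1
After 9 (gather 2 bone): beaker=1 bone=2
After 10 (gather 3 mithril): beaker=1 bone=2 mithril=3
After 11 (consume 2 bone): beaker=1 mithril=3
After 12 (gather 3 mithril): beaker=1 mithril=6
After 13 (consume 2 mithril): beaker=1 mithril=4
After 14 (consume 1 beaker): mithril=4
After 15 (gather 1 bone): bone=1 mithril=4
After 16 (gather 5 mithril): bone=1 mithril=9

Answer: bone=1 mithril=9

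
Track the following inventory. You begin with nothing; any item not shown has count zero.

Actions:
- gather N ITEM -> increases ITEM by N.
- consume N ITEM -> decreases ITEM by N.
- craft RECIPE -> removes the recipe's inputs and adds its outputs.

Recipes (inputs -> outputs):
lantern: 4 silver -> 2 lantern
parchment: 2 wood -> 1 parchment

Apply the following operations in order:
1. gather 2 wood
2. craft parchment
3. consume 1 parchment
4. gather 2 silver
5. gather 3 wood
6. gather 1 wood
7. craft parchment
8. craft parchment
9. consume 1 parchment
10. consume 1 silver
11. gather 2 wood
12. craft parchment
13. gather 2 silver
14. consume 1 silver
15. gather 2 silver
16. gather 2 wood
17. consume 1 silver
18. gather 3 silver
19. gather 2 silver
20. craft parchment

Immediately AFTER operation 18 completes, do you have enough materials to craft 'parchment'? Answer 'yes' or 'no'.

After 1 (gather 2 wood): wood=2
After 2 (craft parchment): parchment=1
After 3 (consume 1 parchment): (empty)
After 4 (gather 2 silver): silver=2
After 5 (gather 3 wood): silver=2 wood=3
After 6 (gather 1 wood): silver=2 wood=4
After 7 (craft parchment): parchment=1 silver=2 wood=2
After 8 (craft parchment): parchment=2 silver=2
After 9 (consume 1 parchment): parchment=1 silver=2
After 10 (consume 1 silver): parchment=1 silver=1
After 11 (gather 2 wood): parchment=1 silver=1 wood=2
After 12 (craft parchment): parchment=2 silver=1
After 13 (gather 2 silver): parchment=2 silver=3
After 14 (consume 1 silver): parchment=2 silver=2
After 15 (gather 2 silver): parchment=2 silver=4
After 16 (gather 2 wood): parchment=2 silver=4 wood=2
After 17 (consume 1 silver): parchment=2 silver=3 wood=2
After 18 (gather 3 silver): parchment=2 silver=6 wood=2

Answer: yes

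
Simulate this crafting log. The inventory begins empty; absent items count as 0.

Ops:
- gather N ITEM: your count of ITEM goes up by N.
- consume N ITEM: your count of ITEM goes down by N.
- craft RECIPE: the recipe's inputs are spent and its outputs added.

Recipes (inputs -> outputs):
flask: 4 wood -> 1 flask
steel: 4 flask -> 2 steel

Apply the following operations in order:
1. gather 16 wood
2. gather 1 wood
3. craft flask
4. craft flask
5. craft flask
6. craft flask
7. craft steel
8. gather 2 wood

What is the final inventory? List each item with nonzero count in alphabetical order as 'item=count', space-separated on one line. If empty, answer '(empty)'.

Answer: steel=2 wood=3

Derivation:
After 1 (gather 16 wood): wood=16
After 2 (gather 1 wood): wood=17
After 3 (craft flask): flask=1 wood=13
After 4 (craft flask): flask=2 wood=9
After 5 (craft flask): flask=3 wood=5
After 6 (craft flask): flask=4 wood=1
After 7 (craft steel): steel=2 wood=1
After 8 (gather 2 wood): steel=2 wood=3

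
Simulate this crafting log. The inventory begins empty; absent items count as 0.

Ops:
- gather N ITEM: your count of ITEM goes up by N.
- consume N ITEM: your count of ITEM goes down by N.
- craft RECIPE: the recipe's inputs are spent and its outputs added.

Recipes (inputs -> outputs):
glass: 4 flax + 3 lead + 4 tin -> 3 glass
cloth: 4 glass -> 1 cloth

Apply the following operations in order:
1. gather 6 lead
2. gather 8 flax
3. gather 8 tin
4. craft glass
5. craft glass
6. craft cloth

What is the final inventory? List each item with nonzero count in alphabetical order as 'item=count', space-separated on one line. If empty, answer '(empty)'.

After 1 (gather 6 lead): lead=6
After 2 (gather 8 flax): flax=8 lead=6
After 3 (gather 8 tin): flax=8 lead=6 tin=8
After 4 (craft glass): flax=4 glass=3 lead=3 tin=4
After 5 (craft glass): glass=6
After 6 (craft cloth): cloth=1 glass=2

Answer: cloth=1 glass=2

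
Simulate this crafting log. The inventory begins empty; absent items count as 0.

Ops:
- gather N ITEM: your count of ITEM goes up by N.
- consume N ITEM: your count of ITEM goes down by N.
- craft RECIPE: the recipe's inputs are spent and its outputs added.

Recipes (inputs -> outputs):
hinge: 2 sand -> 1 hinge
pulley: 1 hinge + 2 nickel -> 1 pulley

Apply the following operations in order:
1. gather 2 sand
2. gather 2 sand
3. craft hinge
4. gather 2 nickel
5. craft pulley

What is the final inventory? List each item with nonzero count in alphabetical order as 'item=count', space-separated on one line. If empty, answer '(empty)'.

After 1 (gather 2 sand): sand=2
After 2 (gather 2 sand): sand=4
After 3 (craft hinge): hinge=1 sand=2
After 4 (gather 2 nickel): hinge=1 nickel=2 sand=2
After 5 (craft pulley): pulley=1 sand=2

Answer: pulley=1 sand=2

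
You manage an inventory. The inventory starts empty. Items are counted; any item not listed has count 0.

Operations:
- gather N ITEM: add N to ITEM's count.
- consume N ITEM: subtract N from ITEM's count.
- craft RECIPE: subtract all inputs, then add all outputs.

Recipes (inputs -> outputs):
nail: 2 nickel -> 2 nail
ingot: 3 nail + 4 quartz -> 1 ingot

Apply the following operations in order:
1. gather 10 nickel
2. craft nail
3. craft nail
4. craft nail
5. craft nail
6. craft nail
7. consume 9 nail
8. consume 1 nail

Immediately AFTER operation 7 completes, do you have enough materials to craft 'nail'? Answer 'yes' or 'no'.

Answer: no

Derivation:
After 1 (gather 10 nickel): nickel=10
After 2 (craft nail): nail=2 nickel=8
After 3 (craft nail): nail=4 nickel=6
After 4 (craft nail): nail=6 nickel=4
After 5 (craft nail): nail=8 nickel=2
After 6 (craft nail): nail=10
After 7 (consume 9 nail): nail=1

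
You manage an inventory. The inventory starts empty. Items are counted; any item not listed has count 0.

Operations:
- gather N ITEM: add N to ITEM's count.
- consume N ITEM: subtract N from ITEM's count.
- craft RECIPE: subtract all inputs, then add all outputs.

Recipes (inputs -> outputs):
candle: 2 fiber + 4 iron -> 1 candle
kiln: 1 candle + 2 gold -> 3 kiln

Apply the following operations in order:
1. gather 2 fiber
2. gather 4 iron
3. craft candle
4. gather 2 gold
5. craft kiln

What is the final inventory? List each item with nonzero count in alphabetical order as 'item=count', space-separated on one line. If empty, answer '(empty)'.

After 1 (gather 2 fiber): fiber=2
After 2 (gather 4 iron): fiber=2 iron=4
After 3 (craft candle): candle=1
After 4 (gather 2 gold): candle=1 gold=2
After 5 (craft kiln): kiln=3

Answer: kiln=3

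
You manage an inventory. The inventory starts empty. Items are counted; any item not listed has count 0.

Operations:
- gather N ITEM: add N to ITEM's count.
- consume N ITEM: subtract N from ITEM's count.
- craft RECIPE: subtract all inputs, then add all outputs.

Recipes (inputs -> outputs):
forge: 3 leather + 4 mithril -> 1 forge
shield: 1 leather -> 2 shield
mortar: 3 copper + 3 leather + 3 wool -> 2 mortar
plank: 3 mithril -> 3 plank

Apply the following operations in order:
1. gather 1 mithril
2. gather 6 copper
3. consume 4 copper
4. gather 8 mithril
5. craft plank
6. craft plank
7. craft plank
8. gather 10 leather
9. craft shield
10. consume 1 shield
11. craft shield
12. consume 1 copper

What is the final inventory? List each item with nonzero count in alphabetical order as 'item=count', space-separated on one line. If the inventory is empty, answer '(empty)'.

After 1 (gather 1 mithril): mithril=1
After 2 (gather 6 copper): copper=6 mithril=1
After 3 (consume 4 copper): copper=2 mithril=1
After 4 (gather 8 mithril): copper=2 mithril=9
After 5 (craft plank): copper=2 mithril=6 plank=3
After 6 (craft plank): copper=2 mithril=3 plank=6
After 7 (craft plank): copper=2 plank=9
After 8 (gather 10 leather): copper=2 leather=10 plank=9
After 9 (craft shield): copper=2 leather=9 plank=9 shield=2
After 10 (consume 1 shield): copper=2 leather=9 plank=9 shield=1
After 11 (craft shield): copper=2 leather=8 plank=9 shield=3
After 12 (consume 1 copper): copper=1 leather=8 plank=9 shield=3

Answer: copper=1 leather=8 plank=9 shield=3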